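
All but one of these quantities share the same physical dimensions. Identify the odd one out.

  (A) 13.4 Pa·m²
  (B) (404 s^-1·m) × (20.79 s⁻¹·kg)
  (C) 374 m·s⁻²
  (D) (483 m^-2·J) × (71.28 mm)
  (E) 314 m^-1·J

Expand each in SI base units:
  (A) Pa·m² = N·m⁻²·m² = kg·m·s⁻²
  (B) [m·s⁻¹] · [kg·s⁻¹] = kg·m·s⁻²
  (C) m·s⁻²
  (D) [kg·s⁻²] · [m] = kg·m·s⁻²
  (E) J·m⁻¹ = N·m·m⁻¹ = kg·m·s⁻²
All reduce to kg·m·s⁻² except (C), which is m·s⁻².

(C)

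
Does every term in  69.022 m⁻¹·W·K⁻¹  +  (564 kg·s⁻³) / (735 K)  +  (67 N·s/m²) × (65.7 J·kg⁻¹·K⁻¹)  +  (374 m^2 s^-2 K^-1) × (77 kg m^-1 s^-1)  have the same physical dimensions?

Expand each in SI base units:
  69.022 m⁻¹·W·K⁻¹:  W·m⁻¹·K⁻¹ = J·s⁻¹·m⁻¹·K⁻¹ = kg·m·s⁻³·K⁻¹
  (564 kg·s⁻³) / (735 K):  [kg·s⁻³] / [K] = kg·s⁻³·K⁻¹
  (67 N·s/m²) × (65.7 J·kg⁻¹·K⁻¹):  [kg·m⁻¹·s⁻¹] · [m²·s⁻²·K⁻¹] = kg·m·s⁻³·K⁻¹
  (374 m^2 s^-2 K^-1) × (77 kg m^-1 s^-1):  [m²·s⁻²·K⁻¹] · [kg·m⁻¹·s⁻¹] = kg·m·s⁻³·K⁻¹
The terms do not share a single dimension (kg·m·s⁻³·K⁻¹ vs kg·s⁻³·K⁻¹).

No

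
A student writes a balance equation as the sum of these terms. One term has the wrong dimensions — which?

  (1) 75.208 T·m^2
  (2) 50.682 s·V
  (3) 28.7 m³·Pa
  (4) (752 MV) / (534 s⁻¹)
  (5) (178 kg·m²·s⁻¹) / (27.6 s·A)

(3)

Reduce each to base SI dimensions:
  (1) T·m² = Wb·m⁻²·m² = kg·m²·s⁻²·A⁻¹
  (2) V·s = J·C⁻¹·s = kg·m²·s⁻²·A⁻¹
  (3) Pa·m³ = N·m⁻²·m³ = kg·m²·s⁻²
  (4) [kg·m²·s⁻³·A⁻¹] / [s⁻¹] = kg·m²·s⁻²·A⁻¹
  (5) [kg·m²·s⁻¹] / [s·A] = kg·m²·s⁻²·A⁻¹
All reduce to kg·m²·s⁻²·A⁻¹ except (3), which is kg·m²·s⁻².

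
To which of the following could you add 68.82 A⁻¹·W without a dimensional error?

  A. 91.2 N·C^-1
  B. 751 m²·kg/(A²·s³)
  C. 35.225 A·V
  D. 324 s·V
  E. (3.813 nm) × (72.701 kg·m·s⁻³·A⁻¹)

E.

Reference: W·A⁻¹ = J·s⁻¹·A⁻¹ = kg·m²·s⁻³·A⁻¹.
Each option:
  A. N·C⁻¹ = kg·m·s⁻²·(s·A)⁻¹ = kg·m·s⁻³·A⁻¹
  B. kg·m²·s⁻³·A⁻²
  C. V·A = J·C⁻¹·A = kg·m²·s⁻³
  D. V·s = J·C⁻¹·s = kg·m²·s⁻²·A⁻¹
  E. [m] · [kg·m·s⁻³·A⁻¹] = kg·m²·s⁻³·A⁻¹  ← same
Only E. matches kg·m²·s⁻³·A⁻¹.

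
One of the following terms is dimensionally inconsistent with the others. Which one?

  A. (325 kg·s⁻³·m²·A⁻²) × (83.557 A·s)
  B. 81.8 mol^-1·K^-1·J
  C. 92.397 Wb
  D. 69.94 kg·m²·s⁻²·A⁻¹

B.

Expand each in SI base units:
  A. [kg·m²·s⁻³·A⁻²] · [s·A] = kg·m²·s⁻²·A⁻¹
  B. J·mol⁻¹·K⁻¹ = N·m·mol⁻¹·K⁻¹ = kg·m²·s⁻²·K⁻¹·mol⁻¹
  C. Wb = V·s = kg·m²·s⁻²·A⁻¹
  D. kg·m²·s⁻²·A⁻¹
All reduce to kg·m²·s⁻²·A⁻¹ except B., which is kg·m²·s⁻²·K⁻¹·mol⁻¹.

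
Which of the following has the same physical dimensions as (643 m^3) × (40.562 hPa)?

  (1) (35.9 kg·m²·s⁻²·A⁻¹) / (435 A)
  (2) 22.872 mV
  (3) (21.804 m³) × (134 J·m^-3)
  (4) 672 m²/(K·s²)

(3)

Reference: [m³] · [kg·m⁻¹·s⁻²] = kg·m²·s⁻².
Each option:
  (1) [kg·m²·s⁻²·A⁻¹] / [A] = kg·m²·s⁻²·A⁻²
  (2) V = J·C⁻¹ = kg·m²·s⁻³·A⁻¹
  (3) [m³] · [kg·m⁻¹·s⁻²] = kg·m²·s⁻²  ← same
  (4) m²·s⁻²·K⁻¹
Only (3) matches kg·m²·s⁻².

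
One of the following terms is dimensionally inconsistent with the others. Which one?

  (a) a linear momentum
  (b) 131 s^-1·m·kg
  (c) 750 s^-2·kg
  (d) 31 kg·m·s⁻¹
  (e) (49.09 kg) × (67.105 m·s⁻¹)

Reduce each to base SI dimensions:
  (a) [linear momentum] = kg·m·s⁻¹
  (b) kg·m·s⁻¹
  (c) kg·s⁻²
  (d) kg·m·s⁻¹
  (e) [kg] · [m·s⁻¹] = kg·m·s⁻¹
All reduce to kg·m·s⁻¹ except (c), which is kg·s⁻².

(c)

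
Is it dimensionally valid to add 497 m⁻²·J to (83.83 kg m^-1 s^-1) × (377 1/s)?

No

Work out the base dimensions of each:
  497 m⁻²·J:  J·m⁻² = N·m·m⁻² = kg·s⁻²
  (83.83 kg m^-1 s^-1) × (377 1/s):  [kg·m⁻¹·s⁻¹] · [s⁻¹] = kg·m⁻¹·s⁻²
kg·s⁻² ≠ kg·m⁻¹·s⁻², so they cannot be added.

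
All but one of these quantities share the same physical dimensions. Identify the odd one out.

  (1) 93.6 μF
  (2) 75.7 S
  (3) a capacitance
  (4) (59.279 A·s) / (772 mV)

(2)

In SI base units:
  (1) F = C·V⁻¹ = kg⁻¹·m⁻²·s⁴·A²
  (2) S = Ω⁻¹ = kg⁻¹·m⁻²·s³·A²
  (3) [capacitance] = kg⁻¹·m⁻²·s⁴·A²
  (4) [s·A] / [kg·m²·s⁻³·A⁻¹] = kg⁻¹·m⁻²·s⁴·A²
All reduce to kg⁻¹·m⁻²·s⁴·A² except (2), which is kg⁻¹·m⁻²·s³·A².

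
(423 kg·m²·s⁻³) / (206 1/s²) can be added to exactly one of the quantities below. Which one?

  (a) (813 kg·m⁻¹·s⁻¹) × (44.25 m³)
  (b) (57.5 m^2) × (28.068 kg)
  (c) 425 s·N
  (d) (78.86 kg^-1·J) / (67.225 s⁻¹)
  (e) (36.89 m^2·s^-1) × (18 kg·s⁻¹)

Reference: [kg·m²·s⁻³] / [s⁻²] = kg·m²·s⁻¹.
Each option:
  (a) [kg·m⁻¹·s⁻¹] · [m³] = kg·m²·s⁻¹  ← same
  (b) [m²] · [kg] = kg·m²
  (c) N·s = kg·m·s⁻²·s = kg·m·s⁻¹
  (d) [m²·s⁻²] / [s⁻¹] = m²·s⁻¹
  (e) [m²·s⁻¹] · [kg·s⁻¹] = kg·m²·s⁻²
Only (a) matches kg·m²·s⁻¹.

(a)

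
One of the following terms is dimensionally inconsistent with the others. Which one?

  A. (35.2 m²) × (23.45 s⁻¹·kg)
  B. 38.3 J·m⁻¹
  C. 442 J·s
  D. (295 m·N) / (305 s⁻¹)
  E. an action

B.

Dimensions:
  A. [m²] · [kg·s⁻¹] = kg·m²·s⁻¹
  B. J·m⁻¹ = N·m·m⁻¹ = kg·m·s⁻²
  C. J·s = N·m·s = kg·m²·s⁻¹
  D. [kg·m²·s⁻²] / [s⁻¹] = kg·m²·s⁻¹
  E. [action] = kg·m²·s⁻¹
All reduce to kg·m²·s⁻¹ except B., which is kg·m·s⁻².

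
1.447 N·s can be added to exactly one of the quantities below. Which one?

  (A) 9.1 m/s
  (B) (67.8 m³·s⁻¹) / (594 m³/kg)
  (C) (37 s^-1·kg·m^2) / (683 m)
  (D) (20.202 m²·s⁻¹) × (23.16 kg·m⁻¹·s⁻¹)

(C)

Reference: N·s = kg·m·s⁻²·s = kg·m·s⁻¹.
Each option:
  (A) m·s⁻¹
  (B) [m³·s⁻¹] / [kg⁻¹·m³] = kg·s⁻¹
  (C) [kg·m²·s⁻¹] / [m] = kg·m·s⁻¹  ← same
  (D) [m²·s⁻¹] · [kg·m⁻¹·s⁻¹] = kg·m·s⁻²
Only (C) matches kg·m·s⁻¹.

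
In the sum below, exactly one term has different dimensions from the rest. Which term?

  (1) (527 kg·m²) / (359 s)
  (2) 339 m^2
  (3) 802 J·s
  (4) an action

Reduce each to base SI dimensions:
  (1) [kg·m²] / [s] = kg·m²·s⁻¹
  (2) m²
  (3) J·s = N·m·s = kg·m²·s⁻¹
  (4) [action] = kg·m²·s⁻¹
All reduce to kg·m²·s⁻¹ except (2), which is m².

(2)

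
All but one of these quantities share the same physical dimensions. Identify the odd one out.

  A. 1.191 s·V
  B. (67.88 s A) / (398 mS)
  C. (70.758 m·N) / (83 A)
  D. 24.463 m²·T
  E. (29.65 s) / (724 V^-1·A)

E.

Reduce each to base SI dimensions:
  A. V·s = J·C⁻¹·s = kg·m²·s⁻²·A⁻¹
  B. [s·A] / [kg⁻¹·m⁻²·s³·A²] = kg·m²·s⁻²·A⁻¹
  C. [kg·m²·s⁻²] / [A] = kg·m²·s⁻²·A⁻¹
  D. T·m² = Wb·m⁻²·m² = kg·m²·s⁻²·A⁻¹
  E. [s] / [kg⁻¹·m⁻²·s³·A²] = kg·m²·s⁻²·A⁻²
All reduce to kg·m²·s⁻²·A⁻¹ except E., which is kg·m²·s⁻²·A⁻².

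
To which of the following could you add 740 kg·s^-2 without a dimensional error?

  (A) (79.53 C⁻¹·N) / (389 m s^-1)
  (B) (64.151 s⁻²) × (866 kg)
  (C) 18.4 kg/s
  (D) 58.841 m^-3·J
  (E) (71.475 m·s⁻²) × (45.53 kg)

(B)

Reference: kg·s⁻².
Each option:
  (A) [kg·m·s⁻³·A⁻¹] / [m·s⁻¹] = kg·s⁻²·A⁻¹
  (B) [s⁻²] · [kg] = kg·s⁻²  ← same
  (C) kg·s⁻¹
  (D) J·m⁻³ = N·m·m⁻³ = kg·m⁻¹·s⁻²
  (E) [m·s⁻²] · [kg] = kg·m·s⁻²
Only (B) matches kg·s⁻².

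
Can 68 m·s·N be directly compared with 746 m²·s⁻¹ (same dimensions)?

In SI base units:
  68 m·s·N:  N·m·s = kg·m·s⁻²·m·s = kg·m²·s⁻¹
  746 m²·s⁻¹:  m²·s⁻¹
kg·m²·s⁻¹ ≠ m²·s⁻¹, so they cannot be added.

No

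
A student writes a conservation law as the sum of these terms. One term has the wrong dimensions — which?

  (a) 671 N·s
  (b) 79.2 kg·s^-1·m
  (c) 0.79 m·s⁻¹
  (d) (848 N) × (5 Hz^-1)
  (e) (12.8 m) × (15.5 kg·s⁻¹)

Reduce each to base SI dimensions:
  (a) N·s = kg·m·s⁻²·s = kg·m·s⁻¹
  (b) kg·m·s⁻¹
  (c) m·s⁻¹
  (d) [kg·m·s⁻²] · [s] = kg·m·s⁻¹
  (e) [m] · [kg·s⁻¹] = kg·m·s⁻¹
All reduce to kg·m·s⁻¹ except (c), which is m·s⁻¹.

(c)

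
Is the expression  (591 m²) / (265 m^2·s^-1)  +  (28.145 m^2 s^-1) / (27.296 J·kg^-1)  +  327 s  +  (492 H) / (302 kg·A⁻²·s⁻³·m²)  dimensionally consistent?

Dimensions:
  (591 m²) / (265 m^2·s^-1):  [m²] / [m²·s⁻¹] = s
  (28.145 m^2 s^-1) / (27.296 J·kg^-1):  [m²·s⁻¹] / [m²·s⁻²] = s
  327 s:  s
  (492 H) / (302 kg·A⁻²·s⁻³·m²):  [kg·m²·s⁻²·A⁻²] / [kg·m²·s⁻³·A⁻²] = s
Every term reduces to s.

Yes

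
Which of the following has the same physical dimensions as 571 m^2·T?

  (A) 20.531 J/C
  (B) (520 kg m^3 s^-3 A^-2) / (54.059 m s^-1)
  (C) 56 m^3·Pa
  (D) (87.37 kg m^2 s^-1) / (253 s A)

Reference: T·m² = Wb·m⁻²·m² = kg·m²·s⁻²·A⁻¹.
Each option:
  (A) J·C⁻¹ = N·m·(s·A)⁻¹ = kg·m²·s⁻³·A⁻¹
  (B) [kg·m³·s⁻³·A⁻²] / [m·s⁻¹] = kg·m²·s⁻²·A⁻²
  (C) Pa·m³ = N·m⁻²·m³ = kg·m²·s⁻²
  (D) [kg·m²·s⁻¹] / [s·A] = kg·m²·s⁻²·A⁻¹  ← same
Only (D) matches kg·m²·s⁻²·A⁻¹.

(D)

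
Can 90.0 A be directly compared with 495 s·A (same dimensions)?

Work out the base dimensions of each:
  90.0 A:  A
  495 s·A:  A·s = s·A
A ≠ s·A, so they cannot be added.

No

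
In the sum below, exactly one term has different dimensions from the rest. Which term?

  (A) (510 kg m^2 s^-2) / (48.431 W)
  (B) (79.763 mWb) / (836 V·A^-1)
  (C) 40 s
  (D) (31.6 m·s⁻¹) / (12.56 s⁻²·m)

In SI base units:
  (A) [kg·m²·s⁻²] / [kg·m²·s⁻³] = s
  (B) [kg·m²·s⁻²·A⁻¹] / [kg·m²·s⁻³·A⁻²] = s·A
  (C) s
  (D) [m·s⁻¹] / [m·s⁻²] = s
All reduce to s except (B), which is s·A.

(B)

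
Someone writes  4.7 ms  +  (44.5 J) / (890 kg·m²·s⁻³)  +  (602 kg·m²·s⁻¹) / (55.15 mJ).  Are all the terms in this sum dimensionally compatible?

Dimensions:
  4.7 ms:  s
  (44.5 J) / (890 kg·m²·s⁻³):  [kg·m²·s⁻²] / [kg·m²·s⁻³] = s
  (602 kg·m²·s⁻¹) / (55.15 mJ):  [kg·m²·s⁻¹] / [kg·m²·s⁻²] = s
Every term reduces to s.

Yes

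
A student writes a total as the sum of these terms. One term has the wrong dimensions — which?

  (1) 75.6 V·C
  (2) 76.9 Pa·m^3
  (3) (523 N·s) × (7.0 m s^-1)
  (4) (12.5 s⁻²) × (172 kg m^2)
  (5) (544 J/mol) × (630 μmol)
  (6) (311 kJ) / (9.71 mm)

(6)

Dimensions:
  (1) C·V = s·A·J·C⁻¹ = kg·m²·s⁻²
  (2) Pa·m³ = N·m⁻²·m³ = kg·m²·s⁻²
  (3) [kg·m·s⁻¹] · [m·s⁻¹] = kg·m²·s⁻²
  (4) [s⁻²] · [kg·m²] = kg·m²·s⁻²
  (5) [kg·m²·s⁻²·mol⁻¹] · [mol] = kg·m²·s⁻²
  (6) [kg·m²·s⁻²] / [m] = kg·m·s⁻²
All reduce to kg·m²·s⁻² except (6), which is kg·m·s⁻².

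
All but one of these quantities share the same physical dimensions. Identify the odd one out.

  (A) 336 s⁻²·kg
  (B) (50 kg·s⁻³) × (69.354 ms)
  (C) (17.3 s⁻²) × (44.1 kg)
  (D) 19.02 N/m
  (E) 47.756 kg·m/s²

(E)

Reduce each to base SI dimensions:
  (A) kg·s⁻²
  (B) [kg·s⁻³] · [s] = kg·s⁻²
  (C) [s⁻²] · [kg] = kg·s⁻²
  (D) N·m⁻¹ = kg·m·s⁻²·m⁻¹ = kg·s⁻²
  (E) kg·m·s⁻²
All reduce to kg·s⁻² except (E), which is kg·m·s⁻².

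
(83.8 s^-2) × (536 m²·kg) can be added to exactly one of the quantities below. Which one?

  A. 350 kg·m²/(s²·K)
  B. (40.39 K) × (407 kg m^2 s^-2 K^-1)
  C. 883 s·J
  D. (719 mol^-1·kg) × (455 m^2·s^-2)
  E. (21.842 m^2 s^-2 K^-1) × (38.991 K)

B.

Reference: [s⁻²] · [kg·m²] = kg·m²·s⁻².
Each option:
  A. kg·m²·s⁻²·K⁻¹
  B. [K] · [kg·m²·s⁻²·K⁻¹] = kg·m²·s⁻²  ← same
  C. J·s = N·m·s = kg·m²·s⁻¹
  D. [kg·mol⁻¹] · [m²·s⁻²] = kg·m²·s⁻²·mol⁻¹
  E. [m²·s⁻²·K⁻¹] · [K] = m²·s⁻²
Only B. matches kg·m²·s⁻².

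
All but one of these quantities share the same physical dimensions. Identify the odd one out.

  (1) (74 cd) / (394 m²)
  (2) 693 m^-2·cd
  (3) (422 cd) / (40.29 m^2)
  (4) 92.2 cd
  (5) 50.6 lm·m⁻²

(4)

In SI base units:
  (1) [cd] / [m²] = m⁻²·cd
  (2) cd·m⁻² = m⁻²·cd
  (3) [cd] / [m²] = m⁻²·cd
  (4) cd
  (5) lm·m⁻² = cd·m⁻² = m⁻²·cd
All reduce to m⁻²·cd except (4), which is cd.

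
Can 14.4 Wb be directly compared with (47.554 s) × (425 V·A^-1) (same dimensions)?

No

Dimensions:
  14.4 Wb:  Wb = V·s = kg·m²·s⁻²·A⁻¹
  (47.554 s) × (425 V·A^-1):  [s] · [kg·m²·s⁻³·A⁻²] = kg·m²·s⁻²·A⁻²
kg·m²·s⁻²·A⁻¹ ≠ kg·m²·s⁻²·A⁻², so they cannot be added.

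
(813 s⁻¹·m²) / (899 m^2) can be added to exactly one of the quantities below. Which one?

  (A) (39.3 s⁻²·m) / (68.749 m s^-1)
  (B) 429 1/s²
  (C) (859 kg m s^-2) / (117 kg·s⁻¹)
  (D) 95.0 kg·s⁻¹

(A)

Reference: [m²·s⁻¹] / [m²] = s⁻¹.
Each option:
  (A) [m·s⁻²] / [m·s⁻¹] = s⁻¹  ← same
  (B) s⁻²
  (C) [kg·m·s⁻²] / [kg·s⁻¹] = m·s⁻¹
  (D) kg·s⁻¹
Only (A) matches s⁻¹.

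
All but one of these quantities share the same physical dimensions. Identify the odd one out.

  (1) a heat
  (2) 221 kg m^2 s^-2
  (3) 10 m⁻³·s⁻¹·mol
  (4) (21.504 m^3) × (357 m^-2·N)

(3)

In SI base units:
  (1) [heat] = kg·m²·s⁻²
  (2) kg·m²·s⁻²
  (3) m⁻³·s⁻¹·mol
  (4) [m³] · [kg·m⁻¹·s⁻²] = kg·m²·s⁻²
All reduce to kg·m²·s⁻² except (3), which is m⁻³·s⁻¹·mol.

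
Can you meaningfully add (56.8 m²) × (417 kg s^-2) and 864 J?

Expand each in SI base units:
  (56.8 m²) × (417 kg s^-2):  [m²] · [kg·s⁻²] = kg·m²·s⁻²
  864 J:  J = N·m = kg·m²·s⁻²
Both are kg·m²·s⁻², so they have the same dimensions and can be added.

Yes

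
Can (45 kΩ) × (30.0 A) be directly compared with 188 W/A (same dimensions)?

Work out the base dimensions of each:
  (45 kΩ) × (30.0 A):  [kg·m²·s⁻³·A⁻²] · [A] = kg·m²·s⁻³·A⁻¹
  188 W/A:  W·A⁻¹ = J·s⁻¹·A⁻¹ = kg·m²·s⁻³·A⁻¹
Both are kg·m²·s⁻³·A⁻¹, so they have the same dimensions and can be added.

Yes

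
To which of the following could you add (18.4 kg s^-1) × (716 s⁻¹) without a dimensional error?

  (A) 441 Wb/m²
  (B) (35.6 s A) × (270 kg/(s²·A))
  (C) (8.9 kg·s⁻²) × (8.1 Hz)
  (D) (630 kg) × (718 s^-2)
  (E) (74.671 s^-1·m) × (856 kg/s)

Reference: [kg·s⁻¹] · [s⁻¹] = kg·s⁻².
Each option:
  (A) Wb·m⁻² = V·s·m⁻² = kg·s⁻²·A⁻¹
  (B) [s·A] · [kg·s⁻²·A⁻¹] = kg·s⁻¹
  (C) [kg·s⁻²] · [s⁻¹] = kg·s⁻³
  (D) [kg] · [s⁻²] = kg·s⁻²  ← same
  (E) [m·s⁻¹] · [kg·s⁻¹] = kg·m·s⁻²
Only (D) matches kg·s⁻².

(D)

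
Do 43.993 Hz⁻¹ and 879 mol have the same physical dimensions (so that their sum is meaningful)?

Work out the base dimensions of each:
  43.993 Hz⁻¹:  Hz⁻¹ = (s⁻¹)⁻¹ = s
  879 mol:  mol
s ≠ mol, so they cannot be added.

No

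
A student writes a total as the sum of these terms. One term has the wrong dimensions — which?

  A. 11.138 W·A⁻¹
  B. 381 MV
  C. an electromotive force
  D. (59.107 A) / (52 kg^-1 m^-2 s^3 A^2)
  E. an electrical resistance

Dimensions:
  A. W·A⁻¹ = J·s⁻¹·A⁻¹ = kg·m²·s⁻³·A⁻¹
  B. V = J·C⁻¹ = kg·m²·s⁻³·A⁻¹
  C. [electromotive force] = kg·m²·s⁻³·A⁻¹
  D. [A] / [kg⁻¹·m⁻²·s³·A²] = kg·m²·s⁻³·A⁻¹
  E. [electrical resistance] = kg·m²·s⁻³·A⁻²
All reduce to kg·m²·s⁻³·A⁻¹ except E., which is kg·m²·s⁻³·A⁻².

E.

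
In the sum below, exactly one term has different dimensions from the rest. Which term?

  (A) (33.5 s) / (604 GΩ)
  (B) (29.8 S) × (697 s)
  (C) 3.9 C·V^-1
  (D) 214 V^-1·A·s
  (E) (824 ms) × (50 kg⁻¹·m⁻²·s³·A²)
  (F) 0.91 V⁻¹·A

(F)

Expand each in SI base units:
  (A) [s] / [kg·m²·s⁻³·A⁻²] = kg⁻¹·m⁻²·s⁴·A²
  (B) [kg⁻¹·m⁻²·s³·A²] · [s] = kg⁻¹·m⁻²·s⁴·A²
  (C) C·V⁻¹ = s·A·(J·C⁻¹)⁻¹ = kg⁻¹·m⁻²·s⁴·A²
  (D) A·s·V⁻¹ = A·s·(J·C⁻¹)⁻¹ = kg⁻¹·m⁻²·s⁴·A²
  (E) [s] · [kg⁻¹·m⁻²·s³·A²] = kg⁻¹·m⁻²·s⁴·A²
  (F) A·V⁻¹ = A·(J·C⁻¹)⁻¹ = kg⁻¹·m⁻²·s³·A²
All reduce to kg⁻¹·m⁻²·s⁴·A² except (F), which is kg⁻¹·m⁻²·s³·A².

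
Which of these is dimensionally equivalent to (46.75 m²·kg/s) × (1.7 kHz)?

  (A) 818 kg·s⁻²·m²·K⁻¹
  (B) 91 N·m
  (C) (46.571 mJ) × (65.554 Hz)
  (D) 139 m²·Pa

(B)

Reference: [kg·m²·s⁻¹] · [s⁻¹] = kg·m²·s⁻².
Each option:
  (A) kg·m²·s⁻²·K⁻¹
  (B) N·m = kg·m·s⁻²·m = kg·m²·s⁻²  ← same
  (C) [kg·m²·s⁻²] · [s⁻¹] = kg·m²·s⁻³
  (D) Pa·m² = N·m⁻²·m² = kg·m·s⁻²
Only (B) matches kg·m²·s⁻².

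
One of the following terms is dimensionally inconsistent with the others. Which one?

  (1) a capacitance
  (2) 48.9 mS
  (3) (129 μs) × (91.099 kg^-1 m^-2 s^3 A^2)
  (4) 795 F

(2)

Expand each in SI base units:
  (1) [capacitance] = kg⁻¹·m⁻²·s⁴·A²
  (2) S = Ω⁻¹ = kg⁻¹·m⁻²·s³·A²
  (3) [s] · [kg⁻¹·m⁻²·s³·A²] = kg⁻¹·m⁻²·s⁴·A²
  (4) F = C·V⁻¹ = kg⁻¹·m⁻²·s⁴·A²
All reduce to kg⁻¹·m⁻²·s⁴·A² except (2), which is kg⁻¹·m⁻²·s³·A².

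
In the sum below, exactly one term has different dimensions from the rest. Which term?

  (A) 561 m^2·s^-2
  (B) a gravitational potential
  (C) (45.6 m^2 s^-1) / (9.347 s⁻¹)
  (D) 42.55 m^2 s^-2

Dimensions:
  (A) m²·s⁻²
  (B) [gravitational potential] = m²·s⁻²
  (C) [m²·s⁻¹] / [s⁻¹] = m²
  (D) m²·s⁻²
All reduce to m²·s⁻² except (C), which is m².

(C)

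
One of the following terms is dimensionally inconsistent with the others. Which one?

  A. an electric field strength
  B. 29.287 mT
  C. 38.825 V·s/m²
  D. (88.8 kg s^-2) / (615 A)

A.

Dimensions:
  A. [electric field strength] = kg·m·s⁻³·A⁻¹
  B. T = Wb·m⁻² = kg·s⁻²·A⁻¹
  C. V·s·m⁻² = J·C⁻¹·s·m⁻² = kg·s⁻²·A⁻¹
  D. [kg·s⁻²] / [A] = kg·s⁻²·A⁻¹
All reduce to kg·s⁻²·A⁻¹ except A., which is kg·m·s⁻³·A⁻¹.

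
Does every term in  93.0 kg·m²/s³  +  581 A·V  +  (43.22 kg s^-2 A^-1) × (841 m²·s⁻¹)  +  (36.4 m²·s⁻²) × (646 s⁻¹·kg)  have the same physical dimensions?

No

Dimensions:
  93.0 kg·m²/s³:  kg·m²·s⁻³
  581 A·V:  V·A = J·C⁻¹·A = kg·m²·s⁻³
  (43.22 kg s^-2 A^-1) × (841 m²·s⁻¹):  [kg·s⁻²·A⁻¹] · [m²·s⁻¹] = kg·m²·s⁻³·A⁻¹
  (36.4 m²·s⁻²) × (646 s⁻¹·kg):  [m²·s⁻²] · [kg·s⁻¹] = kg·m²·s⁻³
The terms do not share a single dimension (kg·m²·s⁻³ vs kg·m²·s⁻³·A⁻¹).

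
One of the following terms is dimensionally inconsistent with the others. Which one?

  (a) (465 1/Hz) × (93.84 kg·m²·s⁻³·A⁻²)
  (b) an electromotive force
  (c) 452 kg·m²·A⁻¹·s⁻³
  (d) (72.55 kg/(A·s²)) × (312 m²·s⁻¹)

(a)

Dimensions:
  (a) [s] · [kg·m²·s⁻³·A⁻²] = kg·m²·s⁻²·A⁻²
  (b) [electromotive force] = kg·m²·s⁻³·A⁻¹
  (c) kg·m²·s⁻³·A⁻¹
  (d) [kg·s⁻²·A⁻¹] · [m²·s⁻¹] = kg·m²·s⁻³·A⁻¹
All reduce to kg·m²·s⁻³·A⁻¹ except (a), which is kg·m²·s⁻²·A⁻².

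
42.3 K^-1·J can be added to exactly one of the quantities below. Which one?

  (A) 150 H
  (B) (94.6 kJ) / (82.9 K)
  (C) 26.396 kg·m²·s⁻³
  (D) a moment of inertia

(B)

Reference: J·K⁻¹ = N·m·K⁻¹ = kg·m²·s⁻²·K⁻¹.
Each option:
  (A) H = V·s·A⁻¹ = kg·m²·s⁻²·A⁻²
  (B) [kg·m²·s⁻²] / [K] = kg·m²·s⁻²·K⁻¹  ← same
  (C) kg·m²·s⁻³
  (D) [moment of inertia] = kg·m²
Only (B) matches kg·m²·s⁻²·K⁻¹.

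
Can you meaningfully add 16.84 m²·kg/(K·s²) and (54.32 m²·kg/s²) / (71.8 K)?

Dimensions:
  16.84 m²·kg/(K·s²):  kg·m²·s⁻²·K⁻¹
  (54.32 m²·kg/s²) / (71.8 K):  [kg·m²·s⁻²] / [K] = kg·m²·s⁻²·K⁻¹
Both are kg·m²·s⁻²·K⁻¹, so they have the same dimensions and can be added.

Yes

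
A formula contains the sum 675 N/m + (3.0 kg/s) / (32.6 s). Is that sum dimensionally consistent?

Yes

Work out the base dimensions of each:
  675 N/m:  N·m⁻¹ = kg·m·s⁻²·m⁻¹ = kg·s⁻²
  (3.0 kg/s) / (32.6 s):  [kg·s⁻¹] / [s] = kg·s⁻²
Both are kg·s⁻², so they have the same dimensions and can be added.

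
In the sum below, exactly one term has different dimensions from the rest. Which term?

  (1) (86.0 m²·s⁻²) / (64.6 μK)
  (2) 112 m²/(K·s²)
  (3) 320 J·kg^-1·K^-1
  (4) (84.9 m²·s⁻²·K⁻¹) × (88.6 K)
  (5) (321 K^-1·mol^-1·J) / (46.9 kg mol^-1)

(4)

Reduce each to base SI dimensions:
  (1) [m²·s⁻²] / [K] = m²·s⁻²·K⁻¹
  (2) m²·s⁻²·K⁻¹
  (3) J·kg⁻¹·K⁻¹ = N·m·kg⁻¹·K⁻¹ = m²·s⁻²·K⁻¹
  (4) [m²·s⁻²·K⁻¹] · [K] = m²·s⁻²
  (5) [kg·m²·s⁻²·K⁻¹·mol⁻¹] / [kg·mol⁻¹] = m²·s⁻²·K⁻¹
All reduce to m²·s⁻²·K⁻¹ except (4), which is m²·s⁻².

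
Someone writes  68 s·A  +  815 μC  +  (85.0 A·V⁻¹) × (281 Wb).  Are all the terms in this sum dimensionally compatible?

Dimensions:
  68 s·A:  A·s = s·A
  815 μC:  C = s·A
  (85.0 A·V⁻¹) × (281 Wb):  [kg⁻¹·m⁻²·s³·A²] · [kg·m²·s⁻²·A⁻¹] = s·A
Every term reduces to s·A.

Yes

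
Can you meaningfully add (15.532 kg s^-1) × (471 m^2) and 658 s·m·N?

Yes

Dimensions:
  (15.532 kg s^-1) × (471 m^2):  [kg·s⁻¹] · [m²] = kg·m²·s⁻¹
  658 s·m·N:  N·m·s = kg·m·s⁻²·m·s = kg·m²·s⁻¹
Both are kg·m²·s⁻¹, so they have the same dimensions and can be added.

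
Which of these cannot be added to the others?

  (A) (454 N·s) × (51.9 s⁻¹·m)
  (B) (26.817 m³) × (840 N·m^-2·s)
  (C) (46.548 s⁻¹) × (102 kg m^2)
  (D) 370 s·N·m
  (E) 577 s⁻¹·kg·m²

Dimensions:
  (A) [kg·m·s⁻¹] · [m·s⁻¹] = kg·m²·s⁻²
  (B) [m³] · [kg·m⁻¹·s⁻¹] = kg·m²·s⁻¹
  (C) [s⁻¹] · [kg·m²] = kg·m²·s⁻¹
  (D) N·m·s = kg·m·s⁻²·m·s = kg·m²·s⁻¹
  (E) kg·m²·s⁻¹
All reduce to kg·m²·s⁻¹ except (A), which is kg·m²·s⁻².

(A)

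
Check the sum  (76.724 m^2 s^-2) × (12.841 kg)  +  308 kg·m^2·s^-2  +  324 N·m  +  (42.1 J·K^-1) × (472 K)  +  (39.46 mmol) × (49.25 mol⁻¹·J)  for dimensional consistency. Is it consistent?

Reduce each to base SI dimensions:
  (76.724 m^2 s^-2) × (12.841 kg):  [m²·s⁻²] · [kg] = kg·m²·s⁻²
  308 kg·m^2·s^-2:  kg·m²·s⁻²
  324 N·m:  N·m = kg·m·s⁻²·m = kg·m²·s⁻²
  (42.1 J·K^-1) × (472 K):  [kg·m²·s⁻²·K⁻¹] · [K] = kg·m²·s⁻²
  (39.46 mmol) × (49.25 mol⁻¹·J):  [mol] · [kg·m²·s⁻²·mol⁻¹] = kg·m²·s⁻²
Every term reduces to kg·m²·s⁻².

Yes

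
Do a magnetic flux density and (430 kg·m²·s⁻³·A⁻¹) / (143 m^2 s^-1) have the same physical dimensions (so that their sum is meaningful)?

Reduce each to base SI dimensions:
  a magnetic flux density:  [magnetic flux density] = kg·s⁻²·A⁻¹
  (430 kg·m²·s⁻³·A⁻¹) / (143 m^2 s^-1):  [kg·m²·s⁻³·A⁻¹] / [m²·s⁻¹] = kg·s⁻²·A⁻¹
Both are kg·s⁻²·A⁻¹, so they have the same dimensions and can be added.

Yes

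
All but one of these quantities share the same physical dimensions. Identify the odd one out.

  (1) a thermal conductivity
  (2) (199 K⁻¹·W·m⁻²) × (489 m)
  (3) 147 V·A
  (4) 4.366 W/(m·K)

In SI base units:
  (1) [thermal conductivity] = kg·m·s⁻³·K⁻¹
  (2) [kg·s⁻³·K⁻¹] · [m] = kg·m·s⁻³·K⁻¹
  (3) V·A = J·C⁻¹·A = kg·m²·s⁻³
  (4) W·m⁻¹·K⁻¹ = J·s⁻¹·m⁻¹·K⁻¹ = kg·m·s⁻³·K⁻¹
All reduce to kg·m·s⁻³·K⁻¹ except (3), which is kg·m²·s⁻³.

(3)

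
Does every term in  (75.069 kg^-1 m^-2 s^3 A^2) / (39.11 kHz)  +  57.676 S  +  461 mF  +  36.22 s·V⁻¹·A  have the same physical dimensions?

Expand each in SI base units:
  (75.069 kg^-1 m^-2 s^3 A^2) / (39.11 kHz):  [kg⁻¹·m⁻²·s³·A²] / [s⁻¹] = kg⁻¹·m⁻²·s⁴·A²
  57.676 S:  S = Ω⁻¹ = kg⁻¹·m⁻²·s³·A²
  461 mF:  F = C·V⁻¹ = kg⁻¹·m⁻²·s⁴·A²
  36.22 s·V⁻¹·A:  A·s·V⁻¹ = A·s·(J·C⁻¹)⁻¹ = kg⁻¹·m⁻²·s⁴·A²
The terms do not share a single dimension (kg⁻¹·m⁻²·s³·A² vs kg⁻¹·m⁻²·s⁴·A²).

No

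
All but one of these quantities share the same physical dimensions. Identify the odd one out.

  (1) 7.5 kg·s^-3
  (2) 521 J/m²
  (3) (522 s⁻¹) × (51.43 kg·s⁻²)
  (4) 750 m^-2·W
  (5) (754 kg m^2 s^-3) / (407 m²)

(2)

Reduce each to base SI dimensions:
  (1) kg·s⁻³
  (2) J·m⁻² = N·m·m⁻² = kg·s⁻²
  (3) [s⁻¹] · [kg·s⁻²] = kg·s⁻³
  (4) W·m⁻² = J·s⁻¹·m⁻² = kg·s⁻³
  (5) [kg·m²·s⁻³] / [m²] = kg·s⁻³
All reduce to kg·s⁻³ except (2), which is kg·s⁻².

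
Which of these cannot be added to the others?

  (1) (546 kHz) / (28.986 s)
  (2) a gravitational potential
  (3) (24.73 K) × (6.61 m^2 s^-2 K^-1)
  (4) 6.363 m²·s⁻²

(1)

Expand each in SI base units:
  (1) [s⁻¹] / [s] = s⁻²
  (2) [gravitational potential] = m²·s⁻²
  (3) [K] · [m²·s⁻²·K⁻¹] = m²·s⁻²
  (4) m²·s⁻²
All reduce to m²·s⁻² except (1), which is s⁻².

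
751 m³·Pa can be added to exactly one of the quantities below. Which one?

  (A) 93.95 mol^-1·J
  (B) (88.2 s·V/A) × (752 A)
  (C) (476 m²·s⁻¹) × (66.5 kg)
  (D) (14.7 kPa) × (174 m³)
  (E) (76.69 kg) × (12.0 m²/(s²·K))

Reference: Pa·m³ = N·m⁻²·m³ = kg·m²·s⁻².
Each option:
  (A) J·mol⁻¹ = N·m·mol⁻¹ = kg·m²·s⁻²·mol⁻¹
  (B) [kg·m²·s⁻²·A⁻²] · [A] = kg·m²·s⁻²·A⁻¹
  (C) [m²·s⁻¹] · [kg] = kg·m²·s⁻¹
  (D) [kg·m⁻¹·s⁻²] · [m³] = kg·m²·s⁻²  ← same
  (E) [kg] · [m²·s⁻²·K⁻¹] = kg·m²·s⁻²·K⁻¹
Only (D) matches kg·m²·s⁻².

(D)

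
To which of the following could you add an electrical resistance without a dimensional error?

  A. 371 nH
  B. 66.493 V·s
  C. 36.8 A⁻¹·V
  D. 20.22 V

C.

Reference: [electrical resistance] = kg·m²·s⁻³·A⁻².
Each option:
  A. H = V·s·A⁻¹ = kg·m²·s⁻²·A⁻²
  B. V·s = J·C⁻¹·s = kg·m²·s⁻²·A⁻¹
  C. V·A⁻¹ = J·C⁻¹·A⁻¹ = kg·m²·s⁻³·A⁻²  ← same
  D. V = J·C⁻¹ = kg·m²·s⁻³·A⁻¹
Only C. matches kg·m²·s⁻³·A⁻².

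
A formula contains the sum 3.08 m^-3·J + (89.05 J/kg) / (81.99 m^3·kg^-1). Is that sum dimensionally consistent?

Reduce each to base SI dimensions:
  3.08 m^-3·J:  J·m⁻³ = N·m·m⁻³ = kg·m⁻¹·s⁻²
  (89.05 J/kg) / (81.99 m^3·kg^-1):  [m²·s⁻²] / [kg⁻¹·m³] = kg·m⁻¹·s⁻²
Both are kg·m⁻¹·s⁻², so they have the same dimensions and can be added.

Yes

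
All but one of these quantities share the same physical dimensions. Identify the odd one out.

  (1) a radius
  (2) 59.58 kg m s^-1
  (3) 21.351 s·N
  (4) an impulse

Dimensions:
  (1) [radius] = m
  (2) kg·m·s⁻¹
  (3) N·s = kg·m·s⁻²·s = kg·m·s⁻¹
  (4) [impulse] = kg·m·s⁻¹
All reduce to kg·m·s⁻¹ except (1), which is m.

(1)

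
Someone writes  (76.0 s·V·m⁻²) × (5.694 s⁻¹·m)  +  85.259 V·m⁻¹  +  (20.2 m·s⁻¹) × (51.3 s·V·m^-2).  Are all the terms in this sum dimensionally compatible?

Yes

Expand each in SI base units:
  (76.0 s·V·m⁻²) × (5.694 s⁻¹·m):  [kg·s⁻²·A⁻¹] · [m·s⁻¹] = kg·m·s⁻³·A⁻¹
  85.259 V·m⁻¹:  V·m⁻¹ = J·C⁻¹·m⁻¹ = kg·m·s⁻³·A⁻¹
  (20.2 m·s⁻¹) × (51.3 s·V·m^-2):  [m·s⁻¹] · [kg·s⁻²·A⁻¹] = kg·m·s⁻³·A⁻¹
Every term reduces to kg·m·s⁻³·A⁻¹.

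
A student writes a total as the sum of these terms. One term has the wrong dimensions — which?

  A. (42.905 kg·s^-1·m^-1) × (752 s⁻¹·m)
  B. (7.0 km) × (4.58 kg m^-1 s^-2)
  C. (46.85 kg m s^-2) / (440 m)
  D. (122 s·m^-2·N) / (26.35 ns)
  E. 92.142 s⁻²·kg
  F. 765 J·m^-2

D.

Work out the base dimensions of each:
  A. [kg·m⁻¹·s⁻¹] · [m·s⁻¹] = kg·s⁻²
  B. [m] · [kg·m⁻¹·s⁻²] = kg·s⁻²
  C. [kg·m·s⁻²] / [m] = kg·s⁻²
  D. [kg·m⁻¹·s⁻¹] / [s] = kg·m⁻¹·s⁻²
  E. kg·s⁻²
  F. J·m⁻² = N·m·m⁻² = kg·s⁻²
All reduce to kg·s⁻² except D., which is kg·m⁻¹·s⁻².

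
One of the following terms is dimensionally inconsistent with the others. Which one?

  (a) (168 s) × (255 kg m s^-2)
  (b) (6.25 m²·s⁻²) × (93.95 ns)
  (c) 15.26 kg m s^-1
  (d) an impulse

In SI base units:
  (a) [s] · [kg·m·s⁻²] = kg·m·s⁻¹
  (b) [m²·s⁻²] · [s] = m²·s⁻¹
  (c) kg·m·s⁻¹
  (d) [impulse] = kg·m·s⁻¹
All reduce to kg·m·s⁻¹ except (b), which is m²·s⁻¹.

(b)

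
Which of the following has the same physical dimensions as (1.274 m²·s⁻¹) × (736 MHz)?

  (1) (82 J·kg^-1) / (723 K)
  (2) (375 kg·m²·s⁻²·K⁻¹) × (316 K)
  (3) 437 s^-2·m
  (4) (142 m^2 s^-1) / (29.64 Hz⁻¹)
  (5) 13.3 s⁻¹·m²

Reference: [m²·s⁻¹] · [s⁻¹] = m²·s⁻².
Each option:
  (1) [m²·s⁻²] / [K] = m²·s⁻²·K⁻¹
  (2) [kg·m²·s⁻²·K⁻¹] · [K] = kg·m²·s⁻²
  (3) m·s⁻²
  (4) [m²·s⁻¹] / [s] = m²·s⁻²  ← same
  (5) m²·s⁻¹
Only (4) matches m²·s⁻².

(4)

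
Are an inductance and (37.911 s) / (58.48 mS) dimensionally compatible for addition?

Reduce each to base SI dimensions:
  an inductance:  [inductance] = kg·m²·s⁻²·A⁻²
  (37.911 s) / (58.48 mS):  [s] / [kg⁻¹·m⁻²·s³·A²] = kg·m²·s⁻²·A⁻²
Both are kg·m²·s⁻²·A⁻², so they have the same dimensions and can be added.

Yes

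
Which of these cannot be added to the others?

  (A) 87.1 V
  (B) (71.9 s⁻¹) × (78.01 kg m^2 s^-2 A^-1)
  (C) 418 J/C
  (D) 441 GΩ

Expand each in SI base units:
  (A) V = J·C⁻¹ = kg·m²·s⁻³·A⁻¹
  (B) [s⁻¹] · [kg·m²·s⁻²·A⁻¹] = kg·m²·s⁻³·A⁻¹
  (C) J·C⁻¹ = N·m·(s·A)⁻¹ = kg·m²·s⁻³·A⁻¹
  (D) Ω = V·A⁻¹ = kg·m²·s⁻³·A⁻²
All reduce to kg·m²·s⁻³·A⁻¹ except (D), which is kg·m²·s⁻³·A⁻².

(D)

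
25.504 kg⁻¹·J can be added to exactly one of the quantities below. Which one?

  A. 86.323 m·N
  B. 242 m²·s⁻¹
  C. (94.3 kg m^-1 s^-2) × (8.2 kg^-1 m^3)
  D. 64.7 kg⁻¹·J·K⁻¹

Reference: J·kg⁻¹ = N·m·kg⁻¹ = m²·s⁻².
Each option:
  A. N·m = kg·m·s⁻²·m = kg·m²·s⁻²
  B. m²·s⁻¹
  C. [kg·m⁻¹·s⁻²] · [kg⁻¹·m³] = m²·s⁻²  ← same
  D. J·kg⁻¹·K⁻¹ = N·m·kg⁻¹·K⁻¹ = m²·s⁻²·K⁻¹
Only C. matches m²·s⁻².

C.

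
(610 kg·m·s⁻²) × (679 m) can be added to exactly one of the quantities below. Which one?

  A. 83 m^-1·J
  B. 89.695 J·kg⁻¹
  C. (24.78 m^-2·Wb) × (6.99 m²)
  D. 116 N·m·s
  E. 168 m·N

E.

Reference: [kg·m·s⁻²] · [m] = kg·m²·s⁻².
Each option:
  A. J·m⁻¹ = N·m·m⁻¹ = kg·m·s⁻²
  B. J·kg⁻¹ = N·m·kg⁻¹ = m²·s⁻²
  C. [kg·s⁻²·A⁻¹] · [m²] = kg·m²·s⁻²·A⁻¹
  D. N·m·s = kg·m·s⁻²·m·s = kg·m²·s⁻¹
  E. N·m = kg·m·s⁻²·m = kg·m²·s⁻²  ← same
Only E. matches kg·m²·s⁻².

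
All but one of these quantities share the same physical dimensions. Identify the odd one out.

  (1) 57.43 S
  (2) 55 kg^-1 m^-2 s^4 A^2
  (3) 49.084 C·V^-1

Expand each in SI base units:
  (1) S = Ω⁻¹ = kg⁻¹·m⁻²·s³·A²
  (2) kg⁻¹·m⁻²·s⁴·A²
  (3) C·V⁻¹ = s·A·(J·C⁻¹)⁻¹ = kg⁻¹·m⁻²·s⁴·A²
All reduce to kg⁻¹·m⁻²·s⁴·A² except (1), which is kg⁻¹·m⁻²·s³·A².

(1)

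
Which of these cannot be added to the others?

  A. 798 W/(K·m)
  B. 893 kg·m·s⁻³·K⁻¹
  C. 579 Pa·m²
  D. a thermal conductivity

C.

In SI base units:
  A. W·m⁻¹·K⁻¹ = J·s⁻¹·m⁻¹·K⁻¹ = kg·m·s⁻³·K⁻¹
  B. kg·m·s⁻³·K⁻¹
  C. Pa·m² = N·m⁻²·m² = kg·m·s⁻²
  D. [thermal conductivity] = kg·m·s⁻³·K⁻¹
All reduce to kg·m·s⁻³·K⁻¹ except C., which is kg·m·s⁻².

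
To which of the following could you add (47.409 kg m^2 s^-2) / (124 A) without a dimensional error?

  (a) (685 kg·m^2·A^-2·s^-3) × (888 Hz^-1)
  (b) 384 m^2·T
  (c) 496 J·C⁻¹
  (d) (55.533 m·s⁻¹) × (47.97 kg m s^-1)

(b)

Reference: [kg·m²·s⁻²] / [A] = kg·m²·s⁻²·A⁻¹.
Each option:
  (a) [kg·m²·s⁻³·A⁻²] · [s] = kg·m²·s⁻²·A⁻²
  (b) T·m² = Wb·m⁻²·m² = kg·m²·s⁻²·A⁻¹  ← same
  (c) J·C⁻¹ = N·m·(s·A)⁻¹ = kg·m²·s⁻³·A⁻¹
  (d) [m·s⁻¹] · [kg·m·s⁻¹] = kg·m²·s⁻²
Only (b) matches kg·m²·s⁻²·A⁻¹.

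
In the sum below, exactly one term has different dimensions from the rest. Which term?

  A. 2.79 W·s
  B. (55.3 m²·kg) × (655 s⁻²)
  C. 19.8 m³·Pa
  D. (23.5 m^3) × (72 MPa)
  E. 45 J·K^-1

Dimensions:
  A. W·s = J·s⁻¹·s = kg·m²·s⁻²
  B. [kg·m²] · [s⁻²] = kg·m²·s⁻²
  C. Pa·m³ = N·m⁻²·m³ = kg·m²·s⁻²
  D. [m³] · [kg·m⁻¹·s⁻²] = kg·m²·s⁻²
  E. J·K⁻¹ = N·m·K⁻¹ = kg·m²·s⁻²·K⁻¹
All reduce to kg·m²·s⁻² except E., which is kg·m²·s⁻²·K⁻¹.

E.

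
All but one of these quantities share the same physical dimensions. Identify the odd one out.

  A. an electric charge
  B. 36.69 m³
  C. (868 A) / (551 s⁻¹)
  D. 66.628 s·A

Dimensions:
  A. [electric charge] = s·A
  B. m³
  C. [A] / [s⁻¹] = s·A
  D. A·s = s·A
All reduce to s·A except B., which is m³.

B.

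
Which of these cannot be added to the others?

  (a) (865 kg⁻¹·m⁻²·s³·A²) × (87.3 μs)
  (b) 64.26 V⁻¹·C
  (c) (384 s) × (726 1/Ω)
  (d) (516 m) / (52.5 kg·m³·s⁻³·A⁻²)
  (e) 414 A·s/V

Reduce each to base SI dimensions:
  (a) [kg⁻¹·m⁻²·s³·A²] · [s] = kg⁻¹·m⁻²·s⁴·A²
  (b) C·V⁻¹ = s·A·(J·C⁻¹)⁻¹ = kg⁻¹·m⁻²·s⁴·A²
  (c) [s] · [kg⁻¹·m⁻²·s³·A²] = kg⁻¹·m⁻²·s⁴·A²
  (d) [m] / [kg·m³·s⁻³·A⁻²] = kg⁻¹·m⁻²·s³·A²
  (e) A·s·V⁻¹ = A·s·(J·C⁻¹)⁻¹ = kg⁻¹·m⁻²·s⁴·A²
All reduce to kg⁻¹·m⁻²·s⁴·A² except (d), which is kg⁻¹·m⁻²·s³·A².

(d)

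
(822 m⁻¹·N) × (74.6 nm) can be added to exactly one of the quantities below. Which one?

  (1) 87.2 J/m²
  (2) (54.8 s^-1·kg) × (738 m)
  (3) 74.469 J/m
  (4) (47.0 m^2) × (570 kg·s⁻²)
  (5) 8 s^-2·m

(3)

Reference: [kg·s⁻²] · [m] = kg·m·s⁻².
Each option:
  (1) J·m⁻² = N·m·m⁻² = kg·s⁻²
  (2) [kg·s⁻¹] · [m] = kg·m·s⁻¹
  (3) J·m⁻¹ = N·m·m⁻¹ = kg·m·s⁻²  ← same
  (4) [m²] · [kg·s⁻²] = kg·m²·s⁻²
  (5) m·s⁻²
Only (3) matches kg·m·s⁻².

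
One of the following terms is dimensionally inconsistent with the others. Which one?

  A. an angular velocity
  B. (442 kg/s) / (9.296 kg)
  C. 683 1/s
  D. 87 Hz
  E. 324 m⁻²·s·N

Dimensions:
  A. [angular velocity] = s⁻¹
  B. [kg·s⁻¹] / [kg] = s⁻¹
  C. s⁻¹
  D. Hz = s⁻¹
  E. N·s·m⁻² = kg·m·s⁻²·s·m⁻² = kg·m⁻¹·s⁻¹
All reduce to s⁻¹ except E., which is kg·m⁻¹·s⁻¹.

E.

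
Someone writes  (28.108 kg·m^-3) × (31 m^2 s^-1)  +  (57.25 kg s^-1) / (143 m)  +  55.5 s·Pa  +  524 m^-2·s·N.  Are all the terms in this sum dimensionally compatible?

In SI base units:
  (28.108 kg·m^-3) × (31 m^2 s^-1):  [kg·m⁻³] · [m²·s⁻¹] = kg·m⁻¹·s⁻¹
  (57.25 kg s^-1) / (143 m):  [kg·s⁻¹] / [m] = kg·m⁻¹·s⁻¹
  55.5 s·Pa:  Pa·s = N·m⁻²·s = kg·m⁻¹·s⁻¹
  524 m^-2·s·N:  N·s·m⁻² = kg·m·s⁻²·s·m⁻² = kg·m⁻¹·s⁻¹
Every term reduces to kg·m⁻¹·s⁻¹.

Yes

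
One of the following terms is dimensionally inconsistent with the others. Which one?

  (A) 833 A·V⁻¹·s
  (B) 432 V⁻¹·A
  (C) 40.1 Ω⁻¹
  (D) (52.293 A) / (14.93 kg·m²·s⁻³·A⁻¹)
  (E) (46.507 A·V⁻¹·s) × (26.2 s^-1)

Dimensions:
  (A) A·s·V⁻¹ = A·s·(J·C⁻¹)⁻¹ = kg⁻¹·m⁻²·s⁴·A²
  (B) A·V⁻¹ = A·(J·C⁻¹)⁻¹ = kg⁻¹·m⁻²·s³·A²
  (C) Ω⁻¹ = (V·A⁻¹)⁻¹ = kg⁻¹·m⁻²·s³·A²
  (D) [A] / [kg·m²·s⁻³·A⁻¹] = kg⁻¹·m⁻²·s³·A²
  (E) [kg⁻¹·m⁻²·s⁴·A²] · [s⁻¹] = kg⁻¹·m⁻²·s³·A²
All reduce to kg⁻¹·m⁻²·s³·A² except (A), which is kg⁻¹·m⁻²·s⁴·A².

(A)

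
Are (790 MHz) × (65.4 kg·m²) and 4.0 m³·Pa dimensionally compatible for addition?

No

Expand each in SI base units:
  (790 MHz) × (65.4 kg·m²):  [s⁻¹] · [kg·m²] = kg·m²·s⁻¹
  4.0 m³·Pa:  Pa·m³ = N·m⁻²·m³ = kg·m²·s⁻²
kg·m²·s⁻¹ ≠ kg·m²·s⁻², so they cannot be added.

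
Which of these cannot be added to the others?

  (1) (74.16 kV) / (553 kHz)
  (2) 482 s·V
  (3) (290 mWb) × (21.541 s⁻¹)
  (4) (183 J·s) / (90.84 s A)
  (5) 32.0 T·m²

In SI base units:
  (1) [kg·m²·s⁻³·A⁻¹] / [s⁻¹] = kg·m²·s⁻²·A⁻¹
  (2) V·s = J·C⁻¹·s = kg·m²·s⁻²·A⁻¹
  (3) [kg·m²·s⁻²·A⁻¹] · [s⁻¹] = kg·m²·s⁻³·A⁻¹
  (4) [kg·m²·s⁻¹] / [s·A] = kg·m²·s⁻²·A⁻¹
  (5) T·m² = Wb·m⁻²·m² = kg·m²·s⁻²·A⁻¹
All reduce to kg·m²·s⁻²·A⁻¹ except (3), which is kg·m²·s⁻³·A⁻¹.

(3)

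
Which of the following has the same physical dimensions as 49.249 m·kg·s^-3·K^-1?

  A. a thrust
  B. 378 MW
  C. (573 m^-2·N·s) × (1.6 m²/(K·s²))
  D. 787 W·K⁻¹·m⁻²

C.

Reference: kg·m·s⁻³·K⁻¹.
Each option:
  A. [thrust] = kg·m·s⁻²
  B. W = J·s⁻¹ = kg·m²·s⁻³
  C. [kg·m⁻¹·s⁻¹] · [m²·s⁻²·K⁻¹] = kg·m·s⁻³·K⁻¹  ← same
  D. W·m⁻²·K⁻¹ = J·s⁻¹·m⁻²·K⁻¹ = kg·s⁻³·K⁻¹
Only C. matches kg·m·s⁻³·K⁻¹.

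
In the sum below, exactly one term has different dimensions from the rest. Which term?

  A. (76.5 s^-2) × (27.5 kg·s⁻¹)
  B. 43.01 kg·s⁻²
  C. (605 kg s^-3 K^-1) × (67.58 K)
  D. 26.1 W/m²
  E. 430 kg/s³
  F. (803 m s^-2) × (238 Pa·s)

B.

Work out the base dimensions of each:
  A. [s⁻²] · [kg·s⁻¹] = kg·s⁻³
  B. kg·s⁻²
  C. [kg·s⁻³·K⁻¹] · [K] = kg·s⁻³
  D. W·m⁻² = J·s⁻¹·m⁻² = kg·s⁻³
  E. kg·s⁻³
  F. [m·s⁻²] · [kg·m⁻¹·s⁻¹] = kg·s⁻³
All reduce to kg·s⁻³ except B., which is kg·s⁻².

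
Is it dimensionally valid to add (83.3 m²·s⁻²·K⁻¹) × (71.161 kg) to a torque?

In SI base units:
  (83.3 m²·s⁻²·K⁻¹) × (71.161 kg):  [m²·s⁻²·K⁻¹] · [kg] = kg·m²·s⁻²·K⁻¹
  a torque:  [torque] = kg·m²·s⁻²
kg·m²·s⁻²·K⁻¹ ≠ kg·m²·s⁻², so they cannot be added.

No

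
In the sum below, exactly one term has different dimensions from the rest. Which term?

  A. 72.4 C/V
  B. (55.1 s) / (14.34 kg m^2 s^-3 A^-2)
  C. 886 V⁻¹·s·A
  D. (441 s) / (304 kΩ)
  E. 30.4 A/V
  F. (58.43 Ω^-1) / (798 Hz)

E.

In SI base units:
  A. C·V⁻¹ = s·A·(J·C⁻¹)⁻¹ = kg⁻¹·m⁻²·s⁴·A²
  B. [s] / [kg·m²·s⁻³·A⁻²] = kg⁻¹·m⁻²·s⁴·A²
  C. A·s·V⁻¹ = A·s·(J·C⁻¹)⁻¹ = kg⁻¹·m⁻²·s⁴·A²
  D. [s] / [kg·m²·s⁻³·A⁻²] = kg⁻¹·m⁻²·s⁴·A²
  E. A·V⁻¹ = A·(J·C⁻¹)⁻¹ = kg⁻¹·m⁻²·s³·A²
  F. [kg⁻¹·m⁻²·s³·A²] / [s⁻¹] = kg⁻¹·m⁻²·s⁴·A²
All reduce to kg⁻¹·m⁻²·s⁴·A² except E., which is kg⁻¹·m⁻²·s³·A².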